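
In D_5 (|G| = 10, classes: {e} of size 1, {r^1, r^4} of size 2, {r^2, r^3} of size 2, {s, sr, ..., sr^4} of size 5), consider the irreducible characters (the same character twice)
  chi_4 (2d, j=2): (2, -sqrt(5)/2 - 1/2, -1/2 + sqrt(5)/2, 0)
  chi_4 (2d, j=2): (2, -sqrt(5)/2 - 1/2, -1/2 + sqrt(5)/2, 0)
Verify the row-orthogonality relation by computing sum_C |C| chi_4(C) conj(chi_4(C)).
Sum = 10 = |G| = 10; so <chi_4, chi_4> = 1 (norm-1 confirms irreducibility).

Compute term by term over conjugacy classes (|C| * chi_4(C) * conj(chi_4(C))):
  1*(2)*conj(2) + 2*(-sqrt(5)/2 - 1/2)*conj(-sqrt(5)/2 - 1/2) + 2*(-1/2 + sqrt(5)/2)*conj(-1/2 + sqrt(5)/2) + 5*(0)*conj(0)
  = (4) + (sqrt(5) + 3) + (3 - sqrt(5)) + (0)
  = 10.
Dividing by |G| = 10 gives 10/10 = 1, matching the row-orthogonality relation <chi_4, chi_4> = [chi_4 = chi_4].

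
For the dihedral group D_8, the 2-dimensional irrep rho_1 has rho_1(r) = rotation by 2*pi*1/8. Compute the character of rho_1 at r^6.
chi_{rho_1}(r^6) = 2*cos(2*pi*1*6/8) = 0

Working: rho_1(r^6) is rotation by angle 2*pi*1*6/8, whose trace is 2*cos(2*pi*1*6/8) = 0.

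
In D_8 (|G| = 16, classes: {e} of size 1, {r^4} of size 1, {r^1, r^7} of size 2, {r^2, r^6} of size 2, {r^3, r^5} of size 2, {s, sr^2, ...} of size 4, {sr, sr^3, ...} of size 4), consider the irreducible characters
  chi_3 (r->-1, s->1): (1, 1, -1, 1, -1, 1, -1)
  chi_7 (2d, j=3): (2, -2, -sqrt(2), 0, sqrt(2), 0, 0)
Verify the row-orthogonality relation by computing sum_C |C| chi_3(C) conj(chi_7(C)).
Sum = 0; so <chi_3, chi_7> = 0 (distinct irreducibles are orthogonal).

Reasoning: Compute term by term over conjugacy classes (|C| * chi_3(C) * conj(chi_7(C))):
  1*(1)*conj(2) + 1*(1)*conj(-2) + 2*(-1)*conj(-sqrt(2)) + 2*(1)*conj(0) + 2*(-1)*conj(sqrt(2)) + 4*(1)*conj(0) + 4*(-1)*conj(0)
  = (2) + (-2) + (2*sqrt(2)) + (0) + (-2*sqrt(2)) + (0) + (0)
  = 0.
Dividing by |G| = 16 gives 0/16 = 0, matching the row-orthogonality relation <chi_3, chi_7> = [chi_3 = chi_7].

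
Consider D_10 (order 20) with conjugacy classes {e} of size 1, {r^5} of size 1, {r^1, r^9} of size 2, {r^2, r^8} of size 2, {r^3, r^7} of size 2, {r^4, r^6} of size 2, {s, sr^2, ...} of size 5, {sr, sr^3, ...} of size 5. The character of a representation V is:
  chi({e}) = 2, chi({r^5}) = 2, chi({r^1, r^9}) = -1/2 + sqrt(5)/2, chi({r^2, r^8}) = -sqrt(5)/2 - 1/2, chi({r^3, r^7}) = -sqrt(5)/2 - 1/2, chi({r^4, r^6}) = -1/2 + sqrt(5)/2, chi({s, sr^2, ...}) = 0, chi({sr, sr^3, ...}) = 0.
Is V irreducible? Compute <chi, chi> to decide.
Irreducible: <chi, chi> = 1.

Proof sketch: <chi, chi> = (1/|G|) sum_C |C| * |chi(C)|^2 = (1/20)[1*|2|^2 + 1*|2|^2 + 2*|-1/2 + sqrt(5)/2|^2 + 2*|-sqrt(5)/2 - 1/2|^2 + 2*|-sqrt(5)/2 - 1/2|^2 + 2*|-1/2 + sqrt(5)/2|^2 + 5*|0|^2 + 5*|0|^2]
  = (1/20)[(4) + (4) + (3 - sqrt(5)) + (sqrt(5) + 3) + (sqrt(5) + 3) + (3 - sqrt(5)) + (0) + (0)] = 20/20 = 1.
A character is irreducible iff <chi, chi> = 1, so this representation is irreducible.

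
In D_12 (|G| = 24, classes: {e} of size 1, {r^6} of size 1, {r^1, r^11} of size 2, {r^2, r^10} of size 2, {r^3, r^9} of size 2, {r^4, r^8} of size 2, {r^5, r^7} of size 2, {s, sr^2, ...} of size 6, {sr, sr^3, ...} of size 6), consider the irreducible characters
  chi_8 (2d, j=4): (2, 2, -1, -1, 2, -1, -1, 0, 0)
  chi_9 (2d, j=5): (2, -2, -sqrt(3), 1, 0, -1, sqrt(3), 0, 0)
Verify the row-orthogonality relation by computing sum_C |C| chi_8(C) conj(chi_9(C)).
Sum = 0; so <chi_8, chi_9> = 0 (distinct irreducibles are orthogonal).

Proof sketch: Compute term by term over conjugacy classes (|C| * chi_8(C) * conj(chi_9(C))):
  1*(2)*conj(2) + 1*(2)*conj(-2) + 2*(-1)*conj(-sqrt(3)) + 2*(-1)*conj(1) + 2*(2)*conj(0) + 2*(-1)*conj(-1) + 2*(-1)*conj(sqrt(3)) + 6*(0)*conj(0) + 6*(0)*conj(0)
  = (4) + (-4) + (2*sqrt(3)) + (-2) + (0) + (2) + (-2*sqrt(3)) + (0) + (0)
  = 0.
Dividing by |G| = 24 gives 0/24 = 0, matching the row-orthogonality relation <chi_8, chi_9> = [chi_8 = chi_9].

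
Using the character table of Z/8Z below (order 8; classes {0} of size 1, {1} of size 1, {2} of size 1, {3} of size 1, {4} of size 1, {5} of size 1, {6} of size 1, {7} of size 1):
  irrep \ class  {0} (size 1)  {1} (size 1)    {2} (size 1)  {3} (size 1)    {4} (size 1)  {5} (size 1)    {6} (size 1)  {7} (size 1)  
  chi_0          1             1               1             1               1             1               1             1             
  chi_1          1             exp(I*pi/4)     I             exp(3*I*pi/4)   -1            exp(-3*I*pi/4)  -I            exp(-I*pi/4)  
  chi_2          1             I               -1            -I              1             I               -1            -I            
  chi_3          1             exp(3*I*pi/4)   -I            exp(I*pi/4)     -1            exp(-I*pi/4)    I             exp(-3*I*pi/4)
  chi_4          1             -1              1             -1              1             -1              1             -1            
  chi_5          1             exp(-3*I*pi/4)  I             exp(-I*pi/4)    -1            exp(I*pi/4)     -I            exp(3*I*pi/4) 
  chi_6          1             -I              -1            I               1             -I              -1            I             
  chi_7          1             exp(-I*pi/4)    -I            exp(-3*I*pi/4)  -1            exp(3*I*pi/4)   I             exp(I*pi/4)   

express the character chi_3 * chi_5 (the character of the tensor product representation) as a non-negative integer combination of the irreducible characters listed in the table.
chi_3 tensor chi_5 = chi_0 (all other irreducibles have multiplicity 0).

Argument: The character of a tensor product is the pointwise product (chi_3 * chi_5)(C) = chi_3(C) * chi_5(C):
  {0}: (1)*(1), {1}: (exp(3*I*pi/4))*(exp(-3*I*pi/4)), {2}: (-I)*(I), {3}: (exp(I*pi/4))*(exp(-I*pi/4)), {4}: (-1)*(-1), {5}: (exp(-I*pi/4))*(exp(I*pi/4)), {6}: (I)*(-I), {7}: (exp(-3*I*pi/4))*(exp(3*I*pi/4))
so (chi_3 * chi_5) takes values
  {0} -> 1, {1} -> 1, {2} -> 1, {3} -> 1, {4} -> 1, {5} -> 1, {6} -> 1, {7} -> 1.
Now take the inner product of this character with each irreducible chi from the table, <chi_3*chi_5, chi> = (1/8) sum_C |C| (chi_3*chi_5)(C) conj(chi(C)):
  <chi_3*chi_5, chi_0> = (1/8)[1*(1)*conj(1) + 1*(1)*conj(1) + 1*(1)*conj(1) + 1*(1)*conj(1) + 1*(1)*conj(1) + 1*(1)*conj(1) + 1*(1)*conj(1) + 1*(1)*conj(1)]
      = (1/8)[(1) + (1) + (1) + (1) + (1) + (1) + (1) + (1)] = 8/8 = 1
  <chi_3*chi_5, chi_1> = (1/8)[1*(1)*conj(1) + 1*(1)*conj(exp(I*pi/4)) + 1*(1)*conj(I) + 1*(1)*conj(exp(3*I*pi/4)) + 1*(1)*conj(-1) + 1*(1)*conj(exp(-3*I*pi/4)) + 1*(1)*conj(-I) + 1*(1)*conj(exp(-I*pi/4))]
      = (1/8)[(1) + (exp(-I*pi/4)) + (-I) + (exp(-3*I*pi/4)) + (-1) + (exp(3*I*pi/4)) + (I) + (exp(I*pi/4))] = 0/8 = 0
  <chi_3*chi_5, chi_2> = (1/8)[1*(1)*conj(1) + 1*(1)*conj(I) + 1*(1)*conj(-1) + 1*(1)*conj(-I) + 1*(1)*conj(1) + 1*(1)*conj(I) + 1*(1)*conj(-1) + 1*(1)*conj(-I)]
      = (1/8)[(1) + (-I) + (-1) + (I) + (1) + (-I) + (-1) + (I)] = 0/8 = 0
  <chi_3*chi_5, chi_3> = (1/8)[1*(1)*conj(1) + 1*(1)*conj(exp(3*I*pi/4)) + 1*(1)*conj(-I) + 1*(1)*conj(exp(I*pi/4)) + 1*(1)*conj(-1) + 1*(1)*conj(exp(-I*pi/4)) + 1*(1)*conj(I) + 1*(1)*conj(exp(-3*I*pi/4))]
      = (1/8)[(1) + (exp(-3*I*pi/4)) + (I) + (exp(-I*pi/4)) + (-1) + (exp(I*pi/4)) + (-I) + (exp(3*I*pi/4))] = 0/8 = 0
  <chi_3*chi_5, chi_4> = (1/8)[1*(1)*conj(1) + 1*(1)*conj(-1) + 1*(1)*conj(1) + 1*(1)*conj(-1) + 1*(1)*conj(1) + 1*(1)*conj(-1) + 1*(1)*conj(1) + 1*(1)*conj(-1)]
      = (1/8)[(1) + (-1) + (1) + (-1) + (1) + (-1) + (1) + (-1)] = 0/8 = 0
  <chi_3*chi_5, chi_5> = (1/8)[1*(1)*conj(1) + 1*(1)*conj(exp(-3*I*pi/4)) + 1*(1)*conj(I) + 1*(1)*conj(exp(-I*pi/4)) + 1*(1)*conj(-1) + 1*(1)*conj(exp(I*pi/4)) + 1*(1)*conj(-I) + 1*(1)*conj(exp(3*I*pi/4))]
      = (1/8)[(1) + (exp(3*I*pi/4)) + (-I) + (exp(I*pi/4)) + (-1) + (exp(-I*pi/4)) + (I) + (exp(-3*I*pi/4))] = 0/8 = 0
  <chi_3*chi_5, chi_6> = (1/8)[1*(1)*conj(1) + 1*(1)*conj(-I) + 1*(1)*conj(-1) + 1*(1)*conj(I) + 1*(1)*conj(1) + 1*(1)*conj(-I) + 1*(1)*conj(-1) + 1*(1)*conj(I)]
      = (1/8)[(1) + (I) + (-1) + (-I) + (1) + (I) + (-1) + (-I)] = 0/8 = 0
  <chi_3*chi_5, chi_7> = (1/8)[1*(1)*conj(1) + 1*(1)*conj(exp(-I*pi/4)) + 1*(1)*conj(-I) + 1*(1)*conj(exp(-3*I*pi/4)) + 1*(1)*conj(-1) + 1*(1)*conj(exp(3*I*pi/4)) + 1*(1)*conj(I) + 1*(1)*conj(exp(I*pi/4))]
      = (1/8)[(1) + (exp(I*pi/4)) + (I) + (exp(3*I*pi/4)) + (-1) + (exp(-3*I*pi/4)) + (-I) + (exp(-I*pi/4))] = 0/8 = 0
(Exp terms are combined using exp(i*s)*conj(exp(i*t)) = exp(i*(s-t)), and sums of them are collapsed using the identity that for every m > 1 the m distinct m-th roots of unity sum to 0, e.g. 1 + exp(2*I*pi/3) + exp(-2*I*pi/3) = 0.)
Hence the multiplicities are chi_0: 1. Dimension check: dim(chi_3)*dim(chi_5) = 1*1 = 1 and sum (mult * dim) = 1*1 = 1.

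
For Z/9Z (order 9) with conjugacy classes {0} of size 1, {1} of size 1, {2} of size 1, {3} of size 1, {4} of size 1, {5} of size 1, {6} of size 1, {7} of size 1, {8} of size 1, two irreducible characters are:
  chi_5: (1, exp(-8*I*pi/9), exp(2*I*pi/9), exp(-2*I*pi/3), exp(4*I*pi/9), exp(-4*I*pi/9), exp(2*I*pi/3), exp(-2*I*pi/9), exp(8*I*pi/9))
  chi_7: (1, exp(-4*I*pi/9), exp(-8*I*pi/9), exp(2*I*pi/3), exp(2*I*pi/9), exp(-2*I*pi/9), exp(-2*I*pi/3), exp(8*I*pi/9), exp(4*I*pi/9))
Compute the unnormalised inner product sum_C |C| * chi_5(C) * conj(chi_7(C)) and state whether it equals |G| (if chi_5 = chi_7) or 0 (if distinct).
Sum = 0; so <chi_5, chi_7> = 0 (distinct irreducibles are orthogonal).

Proof sketch: Compute term by term over conjugacy classes (|C| * chi_5(C) * conj(chi_7(C))):
  1*(1)*conj(1) + 1*(exp(-8*I*pi/9))*conj(exp(-4*I*pi/9)) + 1*(exp(2*I*pi/9))*conj(exp(-8*I*pi/9)) + 1*(exp(-2*I*pi/3))*conj(exp(2*I*pi/3)) + 1*(exp(4*I*pi/9))*conj(exp(2*I*pi/9)) + 1*(exp(-4*I*pi/9))*conj(exp(-2*I*pi/9)) + 1*(exp(2*I*pi/3))*conj(exp(-2*I*pi/3)) + 1*(exp(-2*I*pi/9))*conj(exp(8*I*pi/9)) + 1*(exp(8*I*pi/9))*conj(exp(4*I*pi/9))
  = (1) + (exp(-4*I*pi/9)) + (exp(-8*I*pi/9)) + (exp(2*I*pi/3)) + (exp(2*I*pi/9)) + (exp(-2*I*pi/9)) + (exp(-2*I*pi/3)) + (exp(8*I*pi/9)) + (exp(4*I*pi/9))
  = 0.
(Exp terms are combined using exp(i*s)*conj(exp(i*t)) = exp(i*(s-t)), and sums of them are collapsed using the identity that for every m > 1 the m distinct m-th roots of unity sum to 0, e.g. 1 + exp(2*I*pi/3) + exp(-2*I*pi/3) = 0.)
Dividing by |G| = 9 gives 0/9 = 0, matching the row-orthogonality relation <chi_5, chi_7> = [chi_5 = chi_7].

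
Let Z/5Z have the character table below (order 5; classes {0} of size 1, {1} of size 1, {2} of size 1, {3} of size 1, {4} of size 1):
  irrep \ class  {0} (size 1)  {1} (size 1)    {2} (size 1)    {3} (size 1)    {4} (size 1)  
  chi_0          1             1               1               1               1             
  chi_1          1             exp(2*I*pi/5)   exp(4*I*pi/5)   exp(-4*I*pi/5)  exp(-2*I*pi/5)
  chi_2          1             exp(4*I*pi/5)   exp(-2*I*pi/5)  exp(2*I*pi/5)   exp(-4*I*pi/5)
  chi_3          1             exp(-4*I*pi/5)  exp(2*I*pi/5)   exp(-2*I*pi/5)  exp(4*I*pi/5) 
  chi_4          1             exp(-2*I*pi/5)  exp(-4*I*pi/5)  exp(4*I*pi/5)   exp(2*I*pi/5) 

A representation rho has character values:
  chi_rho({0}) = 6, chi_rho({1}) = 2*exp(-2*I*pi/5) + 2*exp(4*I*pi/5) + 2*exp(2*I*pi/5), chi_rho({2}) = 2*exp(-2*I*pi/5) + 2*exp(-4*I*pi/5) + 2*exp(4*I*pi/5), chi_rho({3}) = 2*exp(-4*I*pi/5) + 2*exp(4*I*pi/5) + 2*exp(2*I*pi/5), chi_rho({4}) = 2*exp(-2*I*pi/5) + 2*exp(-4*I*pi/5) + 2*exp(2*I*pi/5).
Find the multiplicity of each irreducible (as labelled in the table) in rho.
Multiplicities: chi_0: 0, chi_1: 2, chi_2: 2, chi_3: 0, chi_4: 2.

Why: Use <chi_rho, chi> = (1/|G|) sum_C |C| * chi_rho(C) * conj(chi(C)) with |G| = 5 for each irreducible chi in the table:
  <chi_rho, chi_0> = (1/5)[1*(6)*conj(1) + 1*(2*exp(-2*I*pi/5) + 2*exp(4*I*pi/5) + 2*exp(2*I*pi/5))*conj(1) + 1*(2*exp(-2*I*pi/5) + 2*exp(-4*I*pi/5) + 2*exp(4*I*pi/5))*conj(1) + 1*(2*exp(-4*I*pi/5) + 2*exp(4*I*pi/5) + 2*exp(2*I*pi/5))*conj(1) + 1*(2*exp(-2*I*pi/5) + 2*exp(-4*I*pi/5) + 2*exp(2*I*pi/5))*conj(1)]
      = (1/5)[(6) + (2*exp(-2*I*pi/5) + 2*exp(4*I*pi/5) + 2*exp(2*I*pi/5)) + (2*exp(-2*I*pi/5) + 2*exp(-4*I*pi/5) + 2*exp(4*I*pi/5)) + (2*exp(-4*I*pi/5) + 2*exp(4*I*pi/5) + 2*exp(2*I*pi/5)) + (2*exp(-2*I*pi/5) + 2*exp(-4*I*pi/5) + 2*exp(2*I*pi/5))] = 0/5 = 0
  <chi_rho, chi_1> = (1/5)[1*(6)*conj(1) + 1*(2*exp(-2*I*pi/5) + 2*exp(4*I*pi/5) + 2*exp(2*I*pi/5))*conj(exp(2*I*pi/5)) + 1*(2*exp(-2*I*pi/5) + 2*exp(-4*I*pi/5) + 2*exp(4*I*pi/5))*conj(exp(4*I*pi/5)) + 1*(2*exp(-4*I*pi/5) + 2*exp(4*I*pi/5) + 2*exp(2*I*pi/5))*conj(exp(-4*I*pi/5)) + 1*(2*exp(-2*I*pi/5) + 2*exp(-4*I*pi/5) + 2*exp(2*I*pi/5))*conj(exp(-2*I*pi/5))]
      = (1/5)[(6) + (2 + 2*exp(-4*I*pi/5) + 2*exp(2*I*pi/5)) + (2 + 2*exp(4*I*pi/5) + 2*exp(2*I*pi/5)) + (2 + 2*exp(-2*I*pi/5) + 2*exp(-4*I*pi/5)) + (2 + 2*exp(-2*I*pi/5) + 2*exp(4*I*pi/5))] = 10/5 = 2
  <chi_rho, chi_2> = (1/5)[1*(6)*conj(1) + 1*(2*exp(-2*I*pi/5) + 2*exp(4*I*pi/5) + 2*exp(2*I*pi/5))*conj(exp(4*I*pi/5)) + 1*(2*exp(-2*I*pi/5) + 2*exp(-4*I*pi/5) + 2*exp(4*I*pi/5))*conj(exp(-2*I*pi/5)) + 1*(2*exp(-4*I*pi/5) + 2*exp(4*I*pi/5) + 2*exp(2*I*pi/5))*conj(exp(2*I*pi/5)) + 1*(2*exp(-2*I*pi/5) + 2*exp(-4*I*pi/5) + 2*exp(2*I*pi/5))*conj(exp(-4*I*pi/5))]
      = (1/5)[(6) + (2 + 2*exp(-2*I*pi/5) + 2*exp(4*I*pi/5)) + (2 + 2*exp(-2*I*pi/5) + 2*exp(-4*I*pi/5)) + (2 + 2*exp(4*I*pi/5) + 2*exp(2*I*pi/5)) + (2 + 2*exp(-4*I*pi/5) + 2*exp(2*I*pi/5))] = 10/5 = 2
  <chi_rho, chi_3> = (1/5)[1*(6)*conj(1) + 1*(2*exp(-2*I*pi/5) + 2*exp(4*I*pi/5) + 2*exp(2*I*pi/5))*conj(exp(-4*I*pi/5)) + 1*(2*exp(-2*I*pi/5) + 2*exp(-4*I*pi/5) + 2*exp(4*I*pi/5))*conj(exp(2*I*pi/5)) + 1*(2*exp(-4*I*pi/5) + 2*exp(4*I*pi/5) + 2*exp(2*I*pi/5))*conj(exp(-2*I*pi/5)) + 1*(2*exp(-2*I*pi/5) + 2*exp(-4*I*pi/5) + 2*exp(2*I*pi/5))*conj(exp(4*I*pi/5))]
      = (1/5)[(6) + (2*exp(-2*I*pi/5) + 2*exp(-4*I*pi/5) + 2*exp(2*I*pi/5)) + (2*exp(-4*I*pi/5) + 2*exp(4*I*pi/5) + 2*exp(2*I*pi/5)) + (2*exp(-2*I*pi/5) + 2*exp(-4*I*pi/5) + 2*exp(4*I*pi/5)) + (2*exp(-2*I*pi/5) + 2*exp(4*I*pi/5) + 2*exp(2*I*pi/5))] = 0/5 = 0
  <chi_rho, chi_4> = (1/5)[1*(6)*conj(1) + 1*(2*exp(-2*I*pi/5) + 2*exp(4*I*pi/5) + 2*exp(2*I*pi/5))*conj(exp(-2*I*pi/5)) + 1*(2*exp(-2*I*pi/5) + 2*exp(-4*I*pi/5) + 2*exp(4*I*pi/5))*conj(exp(-4*I*pi/5)) + 1*(2*exp(-4*I*pi/5) + 2*exp(4*I*pi/5) + 2*exp(2*I*pi/5))*conj(exp(4*I*pi/5)) + 1*(2*exp(-2*I*pi/5) + 2*exp(-4*I*pi/5) + 2*exp(2*I*pi/5))*conj(exp(2*I*pi/5))]
      = (1/5)[(6) + (2 + 2*exp(-4*I*pi/5) + 2*exp(4*I*pi/5)) + (2 + 2*exp(-2*I*pi/5) + 2*exp(2*I*pi/5)) + (2 + 2*exp(-2*I*pi/5) + 2*exp(2*I*pi/5)) + (2 + 2*exp(-4*I*pi/5) + 2*exp(4*I*pi/5))] = 10/5 = 2
(Exp terms are combined using exp(i*s)*conj(exp(i*t)) = exp(i*(s-t)), and sums of them are collapsed using the identity that for every m > 1 the m distinct m-th roots of unity sum to 0, e.g. 1 + exp(2*I*pi/3) + exp(-2*I*pi/3) = 0.)
Dimension check: dim(rho) = sum (mult * dim) = 0*1 + 2*1 + 2*1 + 0*1 + 2*1 = 6 = chi_rho(e) = 6.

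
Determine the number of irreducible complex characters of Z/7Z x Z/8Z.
56

Details: The number of irreducible complex representations of a finite group equals its number of conjugacy classes. Z/7Z x Z/8Z is abelian of order 56, so every element is its own conjugacy class: 56 classes, so Z/7Z x Z/8Z (order 56) has exactly 56 irreducible complex representations.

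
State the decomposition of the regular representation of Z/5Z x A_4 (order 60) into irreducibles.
Each irreducible V_i of dimension d_i appears with multiplicity d_i, i.e. rho_reg = (direct sum over all irreducibles V_i) d_i V_i. The irreducible dimensions for Z/5Z x A_4 are 1, 1, 1, 1, 1, 1, 1, 1, 1, 1, 1, 1, 1, 1, 1, 3, 3, 3, 3, 3: 15 irreducibles of dimension 1, each with multiplicity 1; 5 irreducibles of dimension 3, each with multiplicity 3. Total dimension 15*1*1 + 5*3*3 = 60 = |G|.

Derivation: General theorem: in the regular representation of a finite group G, each irreducible appears with multiplicity equal to its dimension. Check: dim(rho_reg) = sum d_i^2 = 1 + 1 + 1 + 1 + 1 + 1 + 1 + 1 + 1 + 1 + 1 + 1 + 1 + 1 + 1 + 9 + 9 + 9 + 9 + 9 = 60 = |G|.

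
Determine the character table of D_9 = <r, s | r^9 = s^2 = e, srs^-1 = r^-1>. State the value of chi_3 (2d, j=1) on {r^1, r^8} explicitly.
Conjugacy classes: {e} of size 1, {r^1, r^8} of size 2, {r^2, r^7} of size 2, {r^3, r^6} of size 2, {r^4, r^5} of size 2, {s, sr, ..., sr^8} of size 9.
Character table:
  irrep \ class              {e} (size 1)  {r^1, r^8} (size 2)  {r^2, r^7} (size 2)  {r^3, r^6} (size 2)  {r^4, r^5} (size 2)  {s, sr, ..., sr^8} (size 9)
  chi_1 (triv)               1             1                    1                    1                    1                    1                          
  chi_2 (sign: r->1, s->-1)  1             1                    1                    1                    1                    -1                         
  chi_3 (2d, j=1)            2             2*cos(2*pi/9)        2*cos(4*pi/9)        -1                   -2*cos(pi/9)         0                          
  chi_4 (2d, j=2)            2             2*cos(4*pi/9)        -2*cos(pi/9)         -1                   2*cos(2*pi/9)        0                          
  chi_5 (2d, j=3)            2             -1                   -1                   2                    -1                   0                          
  chi_6 (2d, j=4)            2             -2*cos(pi/9)         2*cos(2*pi/9)        -1                   2*cos(4*pi/9)        0                          

Spot check: chi_3 (2d, j=1) on {r^1, r^8} = 2*cos(2*pi/9).

Derivation: D_9 has order 2*9 = 18 with 6 conjugacy classes, hence 6 irreducibles. Sum of squared dims 1 + 1 + 4 + 4 + 4 + 4 = 18 = |G|. Linear characters come from the abelianisation; the 2-dimensional irreps have character r^k -> 2*cos(2*pi*j*k/9), reflections -> 0.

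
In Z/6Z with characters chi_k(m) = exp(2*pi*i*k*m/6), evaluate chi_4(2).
chi_4(2) = zeta_6^8 = exp(2*I*pi/3)

Details: chi_4(2) = zeta_6^(4*2) = zeta_6^8. Since zeta_6^6 = 1, this equals zeta_6^2 = exp(2*pi*i*2/6) = exp(2*I*pi/3).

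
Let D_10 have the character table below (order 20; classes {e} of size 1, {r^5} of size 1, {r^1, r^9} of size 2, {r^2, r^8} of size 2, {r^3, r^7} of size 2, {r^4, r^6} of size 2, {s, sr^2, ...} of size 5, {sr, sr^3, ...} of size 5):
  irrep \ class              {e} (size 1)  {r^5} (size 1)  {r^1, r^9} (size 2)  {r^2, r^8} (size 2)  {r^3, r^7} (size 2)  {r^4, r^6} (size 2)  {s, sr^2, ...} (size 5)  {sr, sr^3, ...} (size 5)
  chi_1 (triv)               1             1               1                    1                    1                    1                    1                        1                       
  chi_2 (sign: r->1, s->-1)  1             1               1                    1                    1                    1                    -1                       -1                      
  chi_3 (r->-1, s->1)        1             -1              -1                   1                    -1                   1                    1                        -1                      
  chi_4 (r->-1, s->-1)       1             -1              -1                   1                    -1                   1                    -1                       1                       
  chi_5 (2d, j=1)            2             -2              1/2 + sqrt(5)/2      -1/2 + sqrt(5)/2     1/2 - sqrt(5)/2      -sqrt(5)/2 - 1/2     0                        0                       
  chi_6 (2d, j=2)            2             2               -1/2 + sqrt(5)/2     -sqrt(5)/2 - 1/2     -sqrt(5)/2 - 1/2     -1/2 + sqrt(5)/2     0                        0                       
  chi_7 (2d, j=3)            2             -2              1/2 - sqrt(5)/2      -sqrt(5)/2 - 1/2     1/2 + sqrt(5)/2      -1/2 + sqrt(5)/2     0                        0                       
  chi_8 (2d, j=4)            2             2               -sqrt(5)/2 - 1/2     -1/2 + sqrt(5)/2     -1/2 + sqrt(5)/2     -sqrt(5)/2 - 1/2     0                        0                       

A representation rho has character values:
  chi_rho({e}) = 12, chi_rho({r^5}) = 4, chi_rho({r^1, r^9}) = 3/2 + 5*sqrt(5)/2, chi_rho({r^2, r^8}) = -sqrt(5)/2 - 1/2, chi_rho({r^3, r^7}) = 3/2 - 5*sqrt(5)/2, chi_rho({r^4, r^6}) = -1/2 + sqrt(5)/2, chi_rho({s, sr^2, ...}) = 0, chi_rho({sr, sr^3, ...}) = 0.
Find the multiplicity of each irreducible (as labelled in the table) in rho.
Multiplicities: chi_1: 1, chi_2: 1, chi_3: 0, chi_4: 0, chi_5: 2, chi_6: 3, chi_7: 0, chi_8: 0.

Argument: Use <chi_rho, chi> = (1/|G|) sum_C |C| * chi_rho(C) * conj(chi(C)) with |G| = 20 for each irreducible chi in the table:
  <chi_rho, chi_1> = (1/20)[1*(12)*conj(1) + 1*(4)*conj(1) + 2*(3/2 + 5*sqrt(5)/2)*conj(1) + 2*(-sqrt(5)/2 - 1/2)*conj(1) + 2*(3/2 - 5*sqrt(5)/2)*conj(1) + 2*(-1/2 + sqrt(5)/2)*conj(1) + 5*(0)*conj(1) + 5*(0)*conj(1)]
      = (1/20)[(12) + (4) + (3 + 5*sqrt(5)) + (-sqrt(5) - 1) + (3 - 5*sqrt(5)) + (-1 + sqrt(5)) + (0) + (0)] = 20/20 = 1
  <chi_rho, chi_2> = (1/20)[1*(12)*conj(1) + 1*(4)*conj(1) + 2*(3/2 + 5*sqrt(5)/2)*conj(1) + 2*(-sqrt(5)/2 - 1/2)*conj(1) + 2*(3/2 - 5*sqrt(5)/2)*conj(1) + 2*(-1/2 + sqrt(5)/2)*conj(1) + 5*(0)*conj(-1) + 5*(0)*conj(-1)]
      = (1/20)[(12) + (4) + (3 + 5*sqrt(5)) + (-sqrt(5) - 1) + (3 - 5*sqrt(5)) + (-1 + sqrt(5)) + (0) + (0)] = 20/20 = 1
  <chi_rho, chi_3> = (1/20)[1*(12)*conj(1) + 1*(4)*conj(-1) + 2*(3/2 + 5*sqrt(5)/2)*conj(-1) + 2*(-sqrt(5)/2 - 1/2)*conj(1) + 2*(3/2 - 5*sqrt(5)/2)*conj(-1) + 2*(-1/2 + sqrt(5)/2)*conj(1) + 5*(0)*conj(1) + 5*(0)*conj(-1)]
      = (1/20)[(12) + (-4) + (-5*sqrt(5) - 3) + (-sqrt(5) - 1) + (-3 + 5*sqrt(5)) + (-1 + sqrt(5)) + (0) + (0)] = 0/20 = 0
  <chi_rho, chi_4> = (1/20)[1*(12)*conj(1) + 1*(4)*conj(-1) + 2*(3/2 + 5*sqrt(5)/2)*conj(-1) + 2*(-sqrt(5)/2 - 1/2)*conj(1) + 2*(3/2 - 5*sqrt(5)/2)*conj(-1) + 2*(-1/2 + sqrt(5)/2)*conj(1) + 5*(0)*conj(-1) + 5*(0)*conj(1)]
      = (1/20)[(12) + (-4) + (-5*sqrt(5) - 3) + (-sqrt(5) - 1) + (-3 + 5*sqrt(5)) + (-1 + sqrt(5)) + (0) + (0)] = 0/20 = 0
  <chi_rho, chi_5> = (1/20)[1*(12)*conj(2) + 1*(4)*conj(-2) + 2*(3/2 + 5*sqrt(5)/2)*conj(1/2 + sqrt(5)/2) + 2*(-sqrt(5)/2 - 1/2)*conj(-1/2 + sqrt(5)/2) + 2*(3/2 - 5*sqrt(5)/2)*conj(1/2 - sqrt(5)/2) + 2*(-1/2 + sqrt(5)/2)*conj(-sqrt(5)/2 - 1/2) + 5*(0)*conj(0) + 5*(0)*conj(0)]
      = (1/20)[(24) + (-8) + (4*sqrt(5) + 14) + (-2) + (14 - 4*sqrt(5)) + (-2) + (0) + (0)] = 40/20 = 2
  <chi_rho, chi_6> = (1/20)[1*(12)*conj(2) + 1*(4)*conj(2) + 2*(3/2 + 5*sqrt(5)/2)*conj(-1/2 + sqrt(5)/2) + 2*(-sqrt(5)/2 - 1/2)*conj(-sqrt(5)/2 - 1/2) + 2*(3/2 - 5*sqrt(5)/2)*conj(-sqrt(5)/2 - 1/2) + 2*(-1/2 + sqrt(5)/2)*conj(-1/2 + sqrt(5)/2) + 5*(0)*conj(0) + 5*(0)*conj(0)]
      = (1/20)[(24) + (8) + (11 - sqrt(5)) + (sqrt(5) + 3) + (sqrt(5) + 11) + (3 - sqrt(5)) + (0) + (0)] = 60/20 = 3
  <chi_rho, chi_7> = (1/20)[1*(12)*conj(2) + 1*(4)*conj(-2) + 2*(3/2 + 5*sqrt(5)/2)*conj(1/2 - sqrt(5)/2) + 2*(-sqrt(5)/2 - 1/2)*conj(-sqrt(5)/2 - 1/2) + 2*(3/2 - 5*sqrt(5)/2)*conj(1/2 + sqrt(5)/2) + 2*(-1/2 + sqrt(5)/2)*conj(-1/2 + sqrt(5)/2) + 5*(0)*conj(0) + 5*(0)*conj(0)]
      = (1/20)[(24) + (-8) + (-11 + sqrt(5)) + (sqrt(5) + 3) + (-11 - sqrt(5)) + (3 - sqrt(5)) + (0) + (0)] = 0/20 = 0
  <chi_rho, chi_8> = (1/20)[1*(12)*conj(2) + 1*(4)*conj(2) + 2*(3/2 + 5*sqrt(5)/2)*conj(-sqrt(5)/2 - 1/2) + 2*(-sqrt(5)/2 - 1/2)*conj(-1/2 + sqrt(5)/2) + 2*(3/2 - 5*sqrt(5)/2)*conj(-1/2 + sqrt(5)/2) + 2*(-1/2 + sqrt(5)/2)*conj(-sqrt(5)/2 - 1/2) + 5*(0)*conj(0) + 5*(0)*conj(0)]
      = (1/20)[(24) + (8) + (-14 - 4*sqrt(5)) + (-2) + (-14 + 4*sqrt(5)) + (-2) + (0) + (0)] = 0/20 = 0
Dimension check: dim(rho) = sum (mult * dim) = 1*1 + 1*1 + 0*1 + 0*1 + 2*2 + 3*2 + 0*2 + 0*2 = 12 = chi_rho(e) = 12.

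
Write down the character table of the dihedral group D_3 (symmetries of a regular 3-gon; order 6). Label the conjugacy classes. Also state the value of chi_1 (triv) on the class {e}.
Conjugacy classes: {e} of size 1, {r^1, r^2} of size 2, {s, sr, ..., sr^2} of size 3.
Character table:
  irrep \ class              {e} (size 1)  {r^1, r^2} (size 2)  {s, sr, ..., sr^2} (size 3)
  chi_1 (triv)               1             1                    1                          
  chi_2 (sign: r->1, s->-1)  1             1                    -1                         
  chi_3 (2d, j=1)            2             -1                   0                          

Spot check: chi_1 (triv) on {e} = 1.

Working: D_3 has order 2*3 = 6 with 3 conjugacy classes, hence 3 irreducibles. Sum of squared dims 1 + 1 + 4 = 6 = |G|. Linear characters come from the abelianisation; the 2-dimensional irreps have character r^k -> 2*cos(2*pi*j*k/3), reflections -> 0.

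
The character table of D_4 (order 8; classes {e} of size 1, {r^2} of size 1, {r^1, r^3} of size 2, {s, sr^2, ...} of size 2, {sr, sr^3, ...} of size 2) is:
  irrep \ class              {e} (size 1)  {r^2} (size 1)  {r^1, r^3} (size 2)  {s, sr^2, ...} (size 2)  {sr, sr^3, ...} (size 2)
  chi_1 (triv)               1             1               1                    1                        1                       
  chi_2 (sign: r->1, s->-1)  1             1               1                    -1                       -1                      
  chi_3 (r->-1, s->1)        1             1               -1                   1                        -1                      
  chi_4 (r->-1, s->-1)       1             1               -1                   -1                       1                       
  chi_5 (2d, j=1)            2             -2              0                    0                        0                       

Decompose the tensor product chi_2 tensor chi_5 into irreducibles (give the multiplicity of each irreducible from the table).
chi_2 tensor chi_5 = chi_5 (all other irreducibles have multiplicity 0).

Working: The character of a tensor product is the pointwise product (chi_2 * chi_5)(C) = chi_2(C) * chi_5(C):
  {e}: (1)*(2), {r^2}: (1)*(-2), {r^1, r^3}: (1)*(0), {s, sr^2, ...}: (-1)*(0), {sr, sr^3, ...}: (-1)*(0)
so (chi_2 * chi_5) takes values
  {e} -> 2, {r^2} -> -2, {r^1, r^3} -> 0, {s, sr^2, ...} -> 0, {sr, sr^3, ...} -> 0.
Now take the inner product of this character with each irreducible chi from the table, <chi_2*chi_5, chi> = (1/8) sum_C |C| (chi_2*chi_5)(C) conj(chi(C)):
  <chi_2*chi_5, chi_1> = (1/8)[1*(2)*conj(1) + 1*(-2)*conj(1) + 2*(0)*conj(1) + 2*(0)*conj(1) + 2*(0)*conj(1)]
      = (1/8)[(2) + (-2) + (0) + (0) + (0)] = 0/8 = 0
  <chi_2*chi_5, chi_2> = (1/8)[1*(2)*conj(1) + 1*(-2)*conj(1) + 2*(0)*conj(1) + 2*(0)*conj(-1) + 2*(0)*conj(-1)]
      = (1/8)[(2) + (-2) + (0) + (0) + (0)] = 0/8 = 0
  <chi_2*chi_5, chi_3> = (1/8)[1*(2)*conj(1) + 1*(-2)*conj(1) + 2*(0)*conj(-1) + 2*(0)*conj(1) + 2*(0)*conj(-1)]
      = (1/8)[(2) + (-2) + (0) + (0) + (0)] = 0/8 = 0
  <chi_2*chi_5, chi_4> = (1/8)[1*(2)*conj(1) + 1*(-2)*conj(1) + 2*(0)*conj(-1) + 2*(0)*conj(-1) + 2*(0)*conj(1)]
      = (1/8)[(2) + (-2) + (0) + (0) + (0)] = 0/8 = 0
  <chi_2*chi_5, chi_5> = (1/8)[1*(2)*conj(2) + 1*(-2)*conj(-2) + 2*(0)*conj(0) + 2*(0)*conj(0) + 2*(0)*conj(0)]
      = (1/8)[(4) + (4) + (0) + (0) + (0)] = 8/8 = 1
Hence the multiplicities are chi_5: 1. Dimension check: dim(chi_2)*dim(chi_5) = 1*2 = 2 and sum (mult * dim) = 1*2 = 2.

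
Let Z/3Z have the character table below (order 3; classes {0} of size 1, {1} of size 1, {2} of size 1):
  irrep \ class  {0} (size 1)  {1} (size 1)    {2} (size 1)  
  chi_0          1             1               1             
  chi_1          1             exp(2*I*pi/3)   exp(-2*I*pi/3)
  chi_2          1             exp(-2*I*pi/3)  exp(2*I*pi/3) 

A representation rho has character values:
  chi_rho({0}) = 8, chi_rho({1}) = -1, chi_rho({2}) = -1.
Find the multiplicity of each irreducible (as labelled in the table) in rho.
Multiplicities: chi_0: 2, chi_1: 3, chi_2: 3.

Argument: Use <chi_rho, chi> = (1/|G|) sum_C |C| * chi_rho(C) * conj(chi(C)) with |G| = 3 for each irreducible chi in the table:
  <chi_rho, chi_0> = (1/3)[1*(8)*conj(1) + 1*(-1)*conj(1) + 1*(-1)*conj(1)]
      = (1/3)[(8) + (-1) + (-1)] = 6/3 = 2
  <chi_rho, chi_1> = (1/3)[1*(8)*conj(1) + 1*(-1)*conj(exp(2*I*pi/3)) + 1*(-1)*conj(exp(-2*I*pi/3))]
      = (1/3)[(8) + (3 + 2*exp(-2*I*pi/3) + 3*exp(2*I*pi/3)) + (3 + 3*exp(-2*I*pi/3) + 2*exp(2*I*pi/3))] = 9/3 = 3
  <chi_rho, chi_2> = (1/3)[1*(8)*conj(1) + 1*(-1)*conj(exp(-2*I*pi/3)) + 1*(-1)*conj(exp(2*I*pi/3))]
      = (1/3)[(8) + (3 + 3*exp(-2*I*pi/3) + 2*exp(2*I*pi/3)) + (3 + 2*exp(-2*I*pi/3) + 3*exp(2*I*pi/3))] = 9/3 = 3
(Exp terms are combined using exp(i*s)*conj(exp(i*t)) = exp(i*(s-t)), and sums of them are collapsed using the identity that for every m > 1 the m distinct m-th roots of unity sum to 0, e.g. 1 + exp(2*I*pi/3) + exp(-2*I*pi/3) = 0.)
Dimension check: dim(rho) = sum (mult * dim) = 2*1 + 3*1 + 3*1 = 8 = chi_rho(e) = 8.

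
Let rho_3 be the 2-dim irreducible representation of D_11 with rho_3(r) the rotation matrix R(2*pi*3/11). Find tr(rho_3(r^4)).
chi_{rho_3}(r^4) = 2*cos(2*pi*3*4/11) = 2*cos(24*pi/11)

Solution. rho_3(r^4) is rotation by angle 2*pi*3*4/11, whose trace is 2*cos(2*pi*3*4/11) = 2*cos(24*pi/11).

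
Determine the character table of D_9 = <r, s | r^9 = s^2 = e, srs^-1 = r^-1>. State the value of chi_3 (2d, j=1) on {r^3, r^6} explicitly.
Conjugacy classes: {e} of size 1, {r^1, r^8} of size 2, {r^2, r^7} of size 2, {r^3, r^6} of size 2, {r^4, r^5} of size 2, {s, sr, ..., sr^8} of size 9.
Character table:
  irrep \ class              {e} (size 1)  {r^1, r^8} (size 2)  {r^2, r^7} (size 2)  {r^3, r^6} (size 2)  {r^4, r^5} (size 2)  {s, sr, ..., sr^8} (size 9)
  chi_1 (triv)               1             1                    1                    1                    1                    1                          
  chi_2 (sign: r->1, s->-1)  1             1                    1                    1                    1                    -1                         
  chi_3 (2d, j=1)            2             2*cos(2*pi/9)        2*cos(4*pi/9)        -1                   -2*cos(pi/9)         0                          
  chi_4 (2d, j=2)            2             2*cos(4*pi/9)        -2*cos(pi/9)         -1                   2*cos(2*pi/9)        0                          
  chi_5 (2d, j=3)            2             -1                   -1                   2                    -1                   0                          
  chi_6 (2d, j=4)            2             -2*cos(pi/9)         2*cos(2*pi/9)        -1                   2*cos(4*pi/9)        0                          

Spot check: chi_3 (2d, j=1) on {r^3, r^6} = -1.

Reasoning: D_9 has order 2*9 = 18 with 6 conjugacy classes, hence 6 irreducibles. Sum of squared dims 1 + 1 + 4 + 4 + 4 + 4 = 18 = |G|. Linear characters come from the abelianisation; the 2-dimensional irreps have character r^k -> 2*cos(2*pi*j*k/9), reflections -> 0.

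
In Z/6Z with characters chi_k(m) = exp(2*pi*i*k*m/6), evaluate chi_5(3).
chi_5(3) = zeta_6^15 = -1

Proof sketch: chi_5(3) = zeta_6^(5*3) = zeta_6^15. Since zeta_6^6 = 1, this equals zeta_6^3 = exp(2*pi*i*3/6) = -1.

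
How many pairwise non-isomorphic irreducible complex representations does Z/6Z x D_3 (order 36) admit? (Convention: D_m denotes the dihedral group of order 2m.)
18

Why: The number of irreducible complex representations of a finite group equals its number of conjugacy classes. For a direct product, #classes(G x H) = #classes(G) * #classes(H). Z/6Z has 6 classes (abelian), D_3 has 3 classes, so 6 * 3 = 18, so Z/6Z x D_3 (order 36) has exactly 18 irreducible complex representations.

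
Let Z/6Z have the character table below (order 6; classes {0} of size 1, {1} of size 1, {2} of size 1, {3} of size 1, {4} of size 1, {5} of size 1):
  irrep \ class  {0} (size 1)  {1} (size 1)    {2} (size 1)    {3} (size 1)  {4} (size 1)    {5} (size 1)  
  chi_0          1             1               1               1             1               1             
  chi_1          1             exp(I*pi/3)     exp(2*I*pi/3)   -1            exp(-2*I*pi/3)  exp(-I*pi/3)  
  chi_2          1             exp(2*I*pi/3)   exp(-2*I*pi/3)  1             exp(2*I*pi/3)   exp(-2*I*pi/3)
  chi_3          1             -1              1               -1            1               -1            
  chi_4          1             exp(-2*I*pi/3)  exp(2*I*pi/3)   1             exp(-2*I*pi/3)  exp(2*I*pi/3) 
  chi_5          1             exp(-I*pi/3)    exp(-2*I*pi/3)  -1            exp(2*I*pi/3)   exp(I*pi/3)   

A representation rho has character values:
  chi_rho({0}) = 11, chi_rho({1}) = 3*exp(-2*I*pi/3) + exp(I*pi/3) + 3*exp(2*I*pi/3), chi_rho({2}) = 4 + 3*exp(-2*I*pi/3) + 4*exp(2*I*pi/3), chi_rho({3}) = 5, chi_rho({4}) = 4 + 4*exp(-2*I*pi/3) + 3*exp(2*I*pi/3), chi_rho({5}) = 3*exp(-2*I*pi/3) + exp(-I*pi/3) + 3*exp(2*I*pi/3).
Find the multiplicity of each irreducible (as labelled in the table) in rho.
Multiplicities: chi_0: 2, chi_1: 1, chi_2: 3, chi_3: 2, chi_4: 3, chi_5: 0.

Justification: Use <chi_rho, chi> = (1/|G|) sum_C |C| * chi_rho(C) * conj(chi(C)) with |G| = 6 for each irreducible chi in the table:
  <chi_rho, chi_0> = (1/6)[1*(11)*conj(1) + 1*(3*exp(-2*I*pi/3) + exp(I*pi/3) + 3*exp(2*I*pi/3))*conj(1) + 1*(4 + 3*exp(-2*I*pi/3) + 4*exp(2*I*pi/3))*conj(1) + 1*(5)*conj(1) + 1*(4 + 4*exp(-2*I*pi/3) + 3*exp(2*I*pi/3))*conj(1) + 1*(3*exp(-2*I*pi/3) + exp(-I*pi/3) + 3*exp(2*I*pi/3))*conj(1)]
      = (1/6)[(11) + (3*exp(-2*I*pi/3) + exp(I*pi/3) + 3*exp(2*I*pi/3)) + (4 + 3*exp(-2*I*pi/3) + 4*exp(2*I*pi/3)) + (5) + (4 + 4*exp(-2*I*pi/3) + 3*exp(2*I*pi/3)) + (3*exp(-2*I*pi/3) + exp(-I*pi/3) + 3*exp(2*I*pi/3))] = 12/6 = 2
  <chi_rho, chi_1> = (1/6)[1*(11)*conj(1) + 1*(3*exp(-2*I*pi/3) + exp(I*pi/3) + 3*exp(2*I*pi/3))*conj(exp(I*pi/3)) + 1*(4 + 3*exp(-2*I*pi/3) + 4*exp(2*I*pi/3))*conj(exp(2*I*pi/3)) + 1*(5)*conj(-1) + 1*(4 + 4*exp(-2*I*pi/3) + 3*exp(2*I*pi/3))*conj(exp(-2*I*pi/3)) + 1*(3*exp(-2*I*pi/3) + exp(-I*pi/3) + 3*exp(2*I*pi/3))*conj(exp(-I*pi/3))]
      = (1/6)[(11) + (-2 + 3*exp(I*pi/3)) + (4 + 4*exp(-2*I*pi/3) + 3*exp(2*I*pi/3)) + (-5) + (4 + 3*exp(-2*I*pi/3) + 4*exp(2*I*pi/3)) + (-2 + 3*exp(-I*pi/3))] = 6/6 = 1
  <chi_rho, chi_2> = (1/6)[1*(11)*conj(1) + 1*(3*exp(-2*I*pi/3) + exp(I*pi/3) + 3*exp(2*I*pi/3))*conj(exp(2*I*pi/3)) + 1*(4 + 3*exp(-2*I*pi/3) + 4*exp(2*I*pi/3))*conj(exp(-2*I*pi/3)) + 1*(5)*conj(1) + 1*(4 + 4*exp(-2*I*pi/3) + 3*exp(2*I*pi/3))*conj(exp(2*I*pi/3)) + 1*(3*exp(-2*I*pi/3) + exp(-I*pi/3) + 3*exp(2*I*pi/3))*conj(exp(-2*I*pi/3))]
      = (1/6)[(11) + (3 + exp(-I*pi/3) + 3*exp(2*I*pi/3)) + (-1) + (5) + (-1) + (3 + 3*exp(-2*I*pi/3) + exp(I*pi/3))] = 18/6 = 3
  <chi_rho, chi_3> = (1/6)[1*(11)*conj(1) + 1*(3*exp(-2*I*pi/3) + exp(I*pi/3) + 3*exp(2*I*pi/3))*conj(-1) + 1*(4 + 3*exp(-2*I*pi/3) + 4*exp(2*I*pi/3))*conj(1) + 1*(5)*conj(-1) + 1*(4 + 4*exp(-2*I*pi/3) + 3*exp(2*I*pi/3))*conj(1) + 1*(3*exp(-2*I*pi/3) + exp(-I*pi/3) + 3*exp(2*I*pi/3))*conj(-1)]
      = (1/6)[(11) + (-3*exp(2*I*pi/3) - exp(I*pi/3) - 3*exp(-2*I*pi/3)) + (4 + 3*exp(-2*I*pi/3) + 4*exp(2*I*pi/3)) + (-5) + (4 + 4*exp(-2*I*pi/3) + 3*exp(2*I*pi/3)) + (-3*exp(2*I*pi/3) - exp(-I*pi/3) - 3*exp(-2*I*pi/3))] = 12/6 = 2
  <chi_rho, chi_4> = (1/6)[1*(11)*conj(1) + 1*(3*exp(-2*I*pi/3) + exp(I*pi/3) + 3*exp(2*I*pi/3))*conj(exp(-2*I*pi/3)) + 1*(4 + 3*exp(-2*I*pi/3) + 4*exp(2*I*pi/3))*conj(exp(2*I*pi/3)) + 1*(5)*conj(1) + 1*(4 + 4*exp(-2*I*pi/3) + 3*exp(2*I*pi/3))*conj(exp(-2*I*pi/3)) + 1*(3*exp(-2*I*pi/3) + exp(-I*pi/3) + 3*exp(2*I*pi/3))*conj(exp(2*I*pi/3))]
      = (1/6)[(11) + (2 + 3*exp(-2*I*pi/3)) + (4 + 4*exp(-2*I*pi/3) + 3*exp(2*I*pi/3)) + (5) + (4 + 3*exp(-2*I*pi/3) + 4*exp(2*I*pi/3)) + (2 + 3*exp(2*I*pi/3))] = 18/6 = 3
  <chi_rho, chi_5> = (1/6)[1*(11)*conj(1) + 1*(3*exp(-2*I*pi/3) + exp(I*pi/3) + 3*exp(2*I*pi/3))*conj(exp(-I*pi/3)) + 1*(4 + 3*exp(-2*I*pi/3) + 4*exp(2*I*pi/3))*conj(exp(-2*I*pi/3)) + 1*(5)*conj(-1) + 1*(4 + 4*exp(-2*I*pi/3) + 3*exp(2*I*pi/3))*conj(exp(2*I*pi/3)) + 1*(3*exp(-2*I*pi/3) + exp(-I*pi/3) + 3*exp(2*I*pi/3))*conj(exp(I*pi/3))]
      = (1/6)[(11) + (-3 + 3*exp(-I*pi/3) + exp(2*I*pi/3)) + (-1) + (-5) + (-1) + (-3 + exp(-2*I*pi/3) + 3*exp(I*pi/3))] = 0/6 = 0
(Exp terms are combined using exp(i*s)*conj(exp(i*t)) = exp(i*(s-t)), and sums of them are collapsed using the identity that for every m > 1 the m distinct m-th roots of unity sum to 0, e.g. 1 + exp(2*I*pi/3) + exp(-2*I*pi/3) = 0.)
Dimension check: dim(rho) = sum (mult * dim) = 2*1 + 1*1 + 3*1 + 2*1 + 3*1 + 0*1 = 11 = chi_rho(e) = 11.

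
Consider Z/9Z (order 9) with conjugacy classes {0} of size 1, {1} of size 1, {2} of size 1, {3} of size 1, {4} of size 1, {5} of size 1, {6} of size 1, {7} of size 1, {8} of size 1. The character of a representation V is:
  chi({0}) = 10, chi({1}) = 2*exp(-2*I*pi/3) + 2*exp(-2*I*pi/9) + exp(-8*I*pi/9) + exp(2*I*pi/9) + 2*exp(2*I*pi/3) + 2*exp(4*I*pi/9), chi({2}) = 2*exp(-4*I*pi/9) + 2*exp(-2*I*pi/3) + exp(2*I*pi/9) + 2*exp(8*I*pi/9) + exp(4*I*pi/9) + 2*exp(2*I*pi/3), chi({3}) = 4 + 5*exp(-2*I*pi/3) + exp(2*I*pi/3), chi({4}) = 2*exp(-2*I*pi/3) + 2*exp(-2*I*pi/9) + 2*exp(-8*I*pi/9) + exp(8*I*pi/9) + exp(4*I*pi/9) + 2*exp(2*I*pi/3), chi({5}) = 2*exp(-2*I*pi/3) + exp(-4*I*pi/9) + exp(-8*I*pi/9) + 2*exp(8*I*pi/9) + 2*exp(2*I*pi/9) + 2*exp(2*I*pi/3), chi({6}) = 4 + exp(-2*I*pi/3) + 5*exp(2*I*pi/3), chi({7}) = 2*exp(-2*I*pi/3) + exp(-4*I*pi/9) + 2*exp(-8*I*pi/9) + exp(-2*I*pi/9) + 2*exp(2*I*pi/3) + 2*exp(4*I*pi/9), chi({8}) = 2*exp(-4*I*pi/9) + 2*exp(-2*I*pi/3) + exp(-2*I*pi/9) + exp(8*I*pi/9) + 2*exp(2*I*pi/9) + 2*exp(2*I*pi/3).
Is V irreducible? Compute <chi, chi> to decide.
Not irreducible (reducible): <chi, chi> = 18 > 1.

Reasoning: <chi, chi> = (1/|G|) sum_C |C| * |chi(C)|^2 = (1/9)[1*|10|^2 + 1*|2*exp(-2*I*pi/3) + 2*exp(-2*I*pi/9) + exp(-8*I*pi/9) + exp(2*I*pi/9) + 2*exp(2*I*pi/3) + 2*exp(4*I*pi/9)|^2 + 1*|2*exp(-4*I*pi/9) + 2*exp(-2*I*pi/3) + exp(2*I*pi/9) + 2*exp(8*I*pi/9) + exp(4*I*pi/9) + 2*exp(2*I*pi/3)|^2 + 1*|4 + 5*exp(-2*I*pi/3) + exp(2*I*pi/3)|^2 + 1*|2*exp(-2*I*pi/3) + 2*exp(-2*I*pi/9) + 2*exp(-8*I*pi/9) + exp(8*I*pi/9) + exp(4*I*pi/9) + 2*exp(2*I*pi/3)|^2 + 1*|2*exp(-2*I*pi/3) + exp(-4*I*pi/9) + exp(-8*I*pi/9) + 2*exp(8*I*pi/9) + 2*exp(2*I*pi/9) + 2*exp(2*I*pi/3)|^2 + 1*|4 + exp(-2*I*pi/3) + 5*exp(2*I*pi/3)|^2 + 1*|2*exp(-2*I*pi/3) + exp(-4*I*pi/9) + 2*exp(-8*I*pi/9) + exp(-2*I*pi/9) + 2*exp(2*I*pi/3) + 2*exp(4*I*pi/9)|^2 + 1*|2*exp(-4*I*pi/9) + 2*exp(-2*I*pi/3) + exp(-2*I*pi/9) + exp(8*I*pi/9) + 2*exp(2*I*pi/9) + 2*exp(2*I*pi/3)|^2]
  = (1/9)[(100) + (18 + 12*exp(-2*I*pi/3) + 10*exp(-4*I*pi/9) + 8*exp(-2*I*pi/9) + 11*exp(-8*I*pi/9) + 11*exp(8*I*pi/9) + 8*exp(2*I*pi/9) + 10*exp(4*I*pi/9) + 12*exp(2*I*pi/3)) + (18 + 12*exp(-2*I*pi/3) + 8*exp(-4*I*pi/9) + 11*exp(-2*I*pi/9) + 10*exp(-8*I*pi/9) + 10*exp(8*I*pi/9) + 11*exp(2*I*pi/9) + 8*exp(4*I*pi/9) + 12*exp(2*I*pi/3)) + (13) + (18 + 11*exp(-4*I*pi/9) + 12*exp(-2*I*pi/3) + 10*exp(-2*I*pi/9) + 8*exp(-8*I*pi/9) + 8*exp(8*I*pi/9) + 10*exp(2*I*pi/9) + 12*exp(2*I*pi/3) + 11*exp(4*I*pi/9)) + (18 + 11*exp(-4*I*pi/9) + 12*exp(-2*I*pi/3) + 10*exp(-2*I*pi/9) + 8*exp(-8*I*pi/9) + 8*exp(8*I*pi/9) + 10*exp(2*I*pi/9) + 12*exp(2*I*pi/3) + 11*exp(4*I*pi/9)) + (13) + (18 + 12*exp(-2*I*pi/3) + 8*exp(-4*I*pi/9) + 11*exp(-2*I*pi/9) + 10*exp(-8*I*pi/9) + 10*exp(8*I*pi/9) + 11*exp(2*I*pi/9) + 8*exp(4*I*pi/9) + 12*exp(2*I*pi/3)) + (18 + 12*exp(-2*I*pi/3) + 10*exp(-4*I*pi/9) + 8*exp(-2*I*pi/9) + 11*exp(-8*I*pi/9) + 11*exp(8*I*pi/9) + 8*exp(2*I*pi/9) + 10*exp(4*I*pi/9) + 12*exp(2*I*pi/3))] = 162/9 = 18.
(Exp terms are combined using exp(i*s)*conj(exp(i*t)) = exp(i*(s-t)), and sums of them are collapsed using the identity that for every m > 1 the m distinct m-th roots of unity sum to 0, e.g. 1 + exp(2*I*pi/3) + exp(-2*I*pi/3) = 0.)
A character is irreducible iff <chi, chi> = 1, so this representation is reducible.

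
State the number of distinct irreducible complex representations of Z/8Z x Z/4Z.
32

Reasoning: The number of irreducible complex representations of a finite group equals its number of conjugacy classes. Z/8Z x Z/4Z is abelian of order 32, so every element is its own conjugacy class: 32 classes, so Z/8Z x Z/4Z (order 32) has exactly 32 irreducible complex representations.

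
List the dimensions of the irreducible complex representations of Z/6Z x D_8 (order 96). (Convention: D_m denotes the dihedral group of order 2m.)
Dimensions: 1, 1, 1, 1, 1, 1, 1, 1, 1, 1, 1, 1, 1, 1, 1, 1, 1, 1, 1, 1, 1, 1, 1, 1, 2, 2, 2, 2, 2, 2, 2, 2, 2, 2, 2, 2, 2, 2, 2, 2, 2, 2

Why: There are 42 irreducibles (= number of conjugacy classes). Their dimensions d_i satisfy sum d_i^2 = |G| = 96: 1 + 1 + 1 + 1 + 1 + 1 + 1 + 1 + 1 + 1 + 1 + 1 + 1 + 1 + 1 + 1 + 1 + 1 + 1 + 1 + 1 + 1 + 1 + 1 + 4 + 4 + 4 + 4 + 4 + 4 + 4 + 4 + 4 + 4 + 4 + 4 + 4 + 4 + 4 + 4 + 4 + 4 = 96. (For the product with Z/6Z: each of the 6 1-dim characters of Z/6Z tensors with each irrep of D_8, giving 6 copies of each D_8-dimension.)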